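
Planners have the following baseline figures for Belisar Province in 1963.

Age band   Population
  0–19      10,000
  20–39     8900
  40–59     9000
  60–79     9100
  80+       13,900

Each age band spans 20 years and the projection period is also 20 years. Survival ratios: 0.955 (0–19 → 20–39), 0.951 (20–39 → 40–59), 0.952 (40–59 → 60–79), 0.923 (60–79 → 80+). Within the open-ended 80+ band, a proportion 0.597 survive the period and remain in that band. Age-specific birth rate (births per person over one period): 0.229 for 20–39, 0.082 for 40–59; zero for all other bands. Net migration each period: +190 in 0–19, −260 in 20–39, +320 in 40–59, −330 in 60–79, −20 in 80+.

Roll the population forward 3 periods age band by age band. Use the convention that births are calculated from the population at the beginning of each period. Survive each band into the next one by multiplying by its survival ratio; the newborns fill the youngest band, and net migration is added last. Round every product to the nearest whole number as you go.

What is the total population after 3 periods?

Call the groups 1 to 5, youngest first.
After projecting period 1:
Births: 8900 * 0.229 = 2038 ; 9000 * 0.082 = 738 → 2776
Group 2: 10000 * 0.955 = 9550
Group 3: 8900 * 0.951 = 8464
Group 4: 9000 * 0.952 = 8568
Group 5: 9100 * 0.923 + 13900 * 0.597 = 8399 + 8298 = 16697
Net migration: Group 1 + 190 → 2966; Group 2 − 260 → 9290; Group 3 + 320 → 8784; Group 4 − 330 → 8238; Group 5 − 20 → 16677
Giving 2966 / 9290 / 8784 / 8238 / 16677.
After projecting period 2:
Births: 9290 * 0.229 = 2127 ; 8784 * 0.082 = 720 → 2847
Group 2: 2966 * 0.955 = 2833
Group 3: 9290 * 0.951 = 8835
Group 4: 8784 * 0.952 = 8362
Group 5: 8238 * 0.923 + 16677 * 0.597 = 7604 + 9956 = 17560
Net migration: Group 1 + 190 → 3037; Group 2 − 260 → 2573; Group 3 + 320 → 9155; Group 4 − 330 → 8032; Group 5 − 20 → 17540
Giving 3037 / 2573 / 9155 / 8032 / 17540.
After projecting period 3:
Births: 2573 * 0.229 = 589 ; 9155 * 0.082 = 751 → 1340
Group 2: 3037 * 0.955 = 2900
Group 3: 2573 * 0.951 = 2447
Group 4: 9155 * 0.952 = 8716
Group 5: 8032 * 0.923 + 17540 * 0.597 = 7414 + 10471 = 17885
Net migration: Group 1 + 190 → 1530; Group 2 − 260 → 2640; Group 3 + 320 → 2767; Group 4 − 330 → 8386; Group 5 − 20 → 17865
Giving 1530 / 2640 / 2767 / 8386 / 17865.
Total after period 3: 1530 + 2640 + 2767 + 8386 + 17865 = 33188

33188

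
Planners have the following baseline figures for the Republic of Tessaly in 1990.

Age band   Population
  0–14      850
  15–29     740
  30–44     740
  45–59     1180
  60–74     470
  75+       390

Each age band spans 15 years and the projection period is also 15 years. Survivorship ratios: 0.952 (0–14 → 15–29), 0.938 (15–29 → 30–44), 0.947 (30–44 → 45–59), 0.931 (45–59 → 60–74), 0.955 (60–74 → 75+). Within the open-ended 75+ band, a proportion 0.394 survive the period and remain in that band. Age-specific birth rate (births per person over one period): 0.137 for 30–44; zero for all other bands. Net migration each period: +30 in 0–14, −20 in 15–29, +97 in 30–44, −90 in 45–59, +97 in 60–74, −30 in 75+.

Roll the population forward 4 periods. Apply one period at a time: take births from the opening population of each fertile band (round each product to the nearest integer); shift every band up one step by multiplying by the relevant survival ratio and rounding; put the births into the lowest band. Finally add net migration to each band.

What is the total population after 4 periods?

(Bands numbered youngest = 1 to oldest = 6.)
After projecting period 1:
Births: 740 * 0.137 = 101
Band 2: 850 * 0.952 = 809
Band 3: 740 * 0.938 = 694
Band 4: 740 * 0.947 = 701
Band 5: 1180 * 0.931 = 1099
Band 6: 470 * 0.955 + 390 * 0.394 = 449 + 154 = 603
Net migration: Band 1 + 30 → 131; Band 2 − 20 → 789; Band 3 + 97 → 791; Band 4 − 90 → 611; Band 5 + 97 → 1196; Band 6 − 30 → 573
Population now: 0–14=131, 15–29=789, 30–44=791, 45–59=611, 60–74=1196, 75+=573
After projecting period 2:
Births: 791 * 0.137 = 108
Band 2: 131 * 0.952 = 125
Band 3: 789 * 0.938 = 740
Band 4: 791 * 0.947 = 749
Band 5: 611 * 0.931 = 569
Band 6: 1196 * 0.955 + 573 * 0.394 = 1142 + 226 = 1368
Net migration: Band 1 + 30 → 138; Band 2 − 20 → 105; Band 3 + 97 → 837; Band 4 − 90 → 659; Band 5 + 97 → 666; Band 6 − 30 → 1338
Population now: 0–14=138, 15–29=105, 30–44=837, 45–59=659, 60–74=666, 75+=1338
After projecting period 3:
Births: 837 * 0.137 = 115
Band 2: 138 * 0.952 = 131
Band 3: 105 * 0.938 = 98
Band 4: 837 * 0.947 = 793
Band 5: 659 * 0.931 = 614
Band 6: 666 * 0.955 + 1338 * 0.394 = 636 + 527 = 1163
Net migration: Band 1 + 30 → 145; Band 2 − 20 → 111; Band 3 + 97 → 195; Band 4 − 90 → 703; Band 5 + 97 → 711; Band 6 − 30 → 1133
Population now: 0–14=145, 15–29=111, 30–44=195, 45–59=703, 60–74=711, 75+=1133
After projecting period 4:
Births: 195 * 0.137 = 27
Band 2: 145 * 0.952 = 138
Band 3: 111 * 0.938 = 104
Band 4: 195 * 0.947 = 185
Band 5: 703 * 0.931 = 654
Band 6: 711 * 0.955 + 1133 * 0.394 = 679 + 446 = 1125
Net migration: Band 1 + 30 → 57; Band 2 − 20 → 118; Band 3 + 97 → 201; Band 4 − 90 → 95; Band 5 + 97 → 751; Band 6 − 30 → 1095
Population now: 0–14=57, 15–29=118, 30–44=201, 45–59=95, 60–74=751, 75+=1095
Total after period 4: 57 + 118 + 201 + 95 + 751 + 1095 = 2317

2317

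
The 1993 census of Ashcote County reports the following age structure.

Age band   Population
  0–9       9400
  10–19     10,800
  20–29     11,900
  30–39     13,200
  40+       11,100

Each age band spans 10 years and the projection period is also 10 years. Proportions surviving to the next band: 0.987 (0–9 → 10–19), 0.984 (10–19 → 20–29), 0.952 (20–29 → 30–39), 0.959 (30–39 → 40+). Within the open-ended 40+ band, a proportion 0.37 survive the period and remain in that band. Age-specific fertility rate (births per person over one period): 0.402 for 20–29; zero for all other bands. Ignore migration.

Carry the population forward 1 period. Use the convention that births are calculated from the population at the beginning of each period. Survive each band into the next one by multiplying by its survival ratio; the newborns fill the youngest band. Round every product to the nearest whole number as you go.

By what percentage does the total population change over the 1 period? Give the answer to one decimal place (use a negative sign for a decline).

-6.4

Period 1.
Births: 11900 × 0.402 = 4784
10–19: 9400 × 0.987 = 9278
20–29: 10800 × 0.984 = 10627
30–39: 11900 × 0.952 = 11329
40+: 13200 × 0.959 + 11100 × 0.37 = 12659 + 4107 = 16766
→ [4784, 9278, 10627, 11329, 16766]
Total: 56400 → 52784; change = -3616; percentage change = -6.4%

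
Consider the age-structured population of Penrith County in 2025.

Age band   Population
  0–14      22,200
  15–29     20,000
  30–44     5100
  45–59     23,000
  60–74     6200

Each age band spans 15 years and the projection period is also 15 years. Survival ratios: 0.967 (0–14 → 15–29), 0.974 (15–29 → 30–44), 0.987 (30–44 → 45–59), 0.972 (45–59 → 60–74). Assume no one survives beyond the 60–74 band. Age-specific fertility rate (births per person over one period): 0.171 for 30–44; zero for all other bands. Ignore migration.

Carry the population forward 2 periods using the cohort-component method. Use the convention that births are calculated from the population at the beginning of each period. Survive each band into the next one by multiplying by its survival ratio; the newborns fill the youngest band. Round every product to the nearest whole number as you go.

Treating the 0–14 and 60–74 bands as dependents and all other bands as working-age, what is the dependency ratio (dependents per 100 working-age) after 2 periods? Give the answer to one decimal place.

After projecting period 1:
Births: 5100 × 0.171 = 872
15–29: 22200 × 0.967 = 21467
30–44: 20000 × 0.974 = 19480
45–59: 5100 × 0.987 = 5034
60–74: 23000 × 0.972 = 22356
Population now: 0–14=872, 15–29=21467, 30–44=19480, 45–59=5034, 60–74=22356
After projecting period 2:
Births: 19480 × 0.171 = 3331
15–29: 872 × 0.967 = 843
30–44: 21467 × 0.974 = 20909
45–59: 19480 × 0.987 = 19227
60–74: 5034 × 0.972 = 4893
Population now: 0–14=3331, 15–29=843, 30–44=20909, 45–59=19227, 60–74=4893
Dependents (band 0–14 + band 60–74) = 3331 + 4893 = 8224; working-age = 40979; ratio = 8224/40979 × 100 = 20.1

20.1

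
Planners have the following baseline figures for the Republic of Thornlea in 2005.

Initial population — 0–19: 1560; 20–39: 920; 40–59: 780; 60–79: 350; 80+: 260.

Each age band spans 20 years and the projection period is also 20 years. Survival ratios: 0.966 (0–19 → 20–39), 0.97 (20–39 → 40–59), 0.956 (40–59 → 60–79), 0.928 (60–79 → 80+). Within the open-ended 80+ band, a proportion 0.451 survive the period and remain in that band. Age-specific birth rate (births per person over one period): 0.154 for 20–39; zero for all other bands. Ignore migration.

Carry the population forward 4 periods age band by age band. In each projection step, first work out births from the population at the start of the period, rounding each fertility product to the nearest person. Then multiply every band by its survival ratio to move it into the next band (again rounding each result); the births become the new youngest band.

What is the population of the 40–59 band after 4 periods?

217

(Bands numbered youngest = 1 to oldest = 5.)
Period 1.
Births: 920 × 0.154 = 142
Band 2: 1560 × 0.966 = 1507
Band 3: 920 × 0.97 = 892
Band 4: 780 × 0.956 = 746
Band 5: 350 × 0.928 + 260 × 0.451 = 325 + 117 = 442
End of period: [142, 1507, 892, 746, 442]
Period 2.
Births: 1507 × 0.154 = 232
Band 2: 142 × 0.966 = 137
Band 3: 1507 × 0.97 = 1462
Band 4: 892 × 0.956 = 853
Band 5: 746 × 0.928 + 442 × 0.451 = 692 + 199 = 891
End of period: [232, 137, 1462, 853, 891]
Period 3.
Births: 137 × 0.154 = 21
Band 2: 232 × 0.966 = 224
Band 3: 137 × 0.97 = 133
Band 4: 1462 × 0.956 = 1398
Band 5: 853 × 0.928 + 891 × 0.451 = 792 + 402 = 1194
End of period: [21, 224, 133, 1398, 1194]
Period 4.
Births: 224 × 0.154 = 34
Band 2: 21 × 0.966 = 20
Band 3: 224 × 0.97 = 217
Band 4: 133 × 0.956 = 127
Band 5: 1398 × 0.928 + 1194 × 0.451 = 1297 + 538 = 1835
End of period: [34, 20, 217, 127, 1835]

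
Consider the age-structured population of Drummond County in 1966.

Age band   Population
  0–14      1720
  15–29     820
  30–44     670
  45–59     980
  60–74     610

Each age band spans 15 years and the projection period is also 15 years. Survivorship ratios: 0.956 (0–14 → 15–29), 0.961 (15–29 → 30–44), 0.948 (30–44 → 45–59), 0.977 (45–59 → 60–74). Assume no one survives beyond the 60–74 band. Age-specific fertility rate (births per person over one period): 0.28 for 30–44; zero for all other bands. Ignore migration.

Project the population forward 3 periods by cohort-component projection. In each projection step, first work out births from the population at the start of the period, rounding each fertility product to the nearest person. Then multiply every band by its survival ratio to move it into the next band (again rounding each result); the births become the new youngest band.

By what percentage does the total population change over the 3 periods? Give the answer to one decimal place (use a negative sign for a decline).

-36.4

Numbering the bands 1..5 from youngest to oldest:
After projecting period 1:
Births: 670 × 0.28 = 188
Band 2: 1720 × 0.956 = 1644
Band 3: 820 × 0.961 = 788
Band 4: 670 × 0.948 = 635
Band 5: 980 × 0.977 = 957
Giving 188 / 1644 / 788 / 635 / 957.
After projecting period 2:
Births: 788 × 0.28 = 221
Band 2: 188 × 0.956 = 180
Band 3: 1644 × 0.961 = 1580
Band 4: 788 × 0.948 = 747
Band 5: 635 × 0.977 = 620
Giving 221 / 180 / 1580 / 747 / 620.
After projecting period 3:
Births: 1580 × 0.28 = 442
Band 2: 221 × 0.956 = 211
Band 3: 180 × 0.961 = 173
Band 4: 1580 × 0.948 = 1498
Band 5: 747 × 0.977 = 730
Giving 442 / 211 / 173 / 1498 / 730.
Total: 4800 → 3054; change = -1746; percentage change = -36.4%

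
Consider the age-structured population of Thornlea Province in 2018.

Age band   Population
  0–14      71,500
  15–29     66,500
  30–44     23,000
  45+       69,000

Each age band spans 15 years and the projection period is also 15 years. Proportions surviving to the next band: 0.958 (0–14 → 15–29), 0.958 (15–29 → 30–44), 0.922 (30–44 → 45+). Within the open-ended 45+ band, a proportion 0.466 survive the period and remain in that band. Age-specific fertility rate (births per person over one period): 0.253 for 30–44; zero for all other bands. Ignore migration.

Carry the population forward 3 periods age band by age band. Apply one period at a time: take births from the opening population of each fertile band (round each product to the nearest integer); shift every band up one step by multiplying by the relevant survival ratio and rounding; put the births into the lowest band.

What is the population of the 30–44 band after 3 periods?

5341

— Period 1 —
Births: 23000 × 0.253 = 5819
15–29: 71500 × 0.958 = 68497
30–44: 66500 × 0.958 = 63707
45+: 23000 × 0.922 + 69000 × 0.466 = 21206 + 32154 = 53360
Population now: 0–14=5819, 15–29=68497, 30–44=63707, 45+=53360
— Period 2 —
Births: 63707 × 0.253 = 16118
15–29: 5819 × 0.958 = 5575
30–44: 68497 × 0.958 = 65620
45+: 63707 × 0.922 + 53360 × 0.466 = 58738 + 24866 = 83604
Population now: 0–14=16118, 15–29=5575, 30–44=65620, 45+=83604
— Period 3 —
Births: 65620 × 0.253 = 16602
15–29: 16118 × 0.958 = 15441
30–44: 5575 × 0.958 = 5341
45+: 65620 × 0.922 + 83604 × 0.466 = 60502 + 38959 = 99461
Population now: 0–14=16602, 15–29=15441, 30–44=5341, 45+=99461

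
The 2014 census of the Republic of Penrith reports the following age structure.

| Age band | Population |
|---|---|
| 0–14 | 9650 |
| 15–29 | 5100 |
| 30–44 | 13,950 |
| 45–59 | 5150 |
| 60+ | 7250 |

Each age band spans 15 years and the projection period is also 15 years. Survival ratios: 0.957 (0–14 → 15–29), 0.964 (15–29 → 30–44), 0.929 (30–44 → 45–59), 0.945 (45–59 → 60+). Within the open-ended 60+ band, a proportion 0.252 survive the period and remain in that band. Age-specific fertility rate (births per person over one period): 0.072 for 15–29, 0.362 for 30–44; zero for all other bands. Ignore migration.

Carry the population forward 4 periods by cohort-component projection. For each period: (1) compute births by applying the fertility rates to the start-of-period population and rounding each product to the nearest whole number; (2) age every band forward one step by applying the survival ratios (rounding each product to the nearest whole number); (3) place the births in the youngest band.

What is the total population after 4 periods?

Let band 1 be 0–14 through band 5 = 60+.
After projecting period 1:
Births: 5100 × 0.072 = 367  |  13950 × 0.362 = 5050 — total 5417
Band 2: 9650 × 0.957 = 9235
Band 3: 5100 × 0.964 = 4916
Band 4: 13950 × 0.929 = 12960
Band 5: 5150 × 0.945 + 7250 × 0.252 = 4867 + 1827 = 6694
→ [5417, 9235, 4916, 12960, 6694]
After projecting period 2:
Births: 9235 × 0.072 = 665  |  4916 × 0.362 = 1780 — total 2445
Band 2: 5417 × 0.957 = 5184
Band 3: 9235 × 0.964 = 8903
Band 4: 4916 × 0.929 = 4567
Band 5: 12960 × 0.945 + 6694 × 0.252 = 12247 + 1687 = 13934
→ [2445, 5184, 8903, 4567, 13934]
After projecting period 3:
Births: 5184 × 0.072 = 373  |  8903 × 0.362 = 3223 — total 3596
Band 2: 2445 × 0.957 = 2340
Band 3: 5184 × 0.964 = 4997
Band 4: 8903 × 0.929 = 8271
Band 5: 4567 × 0.945 + 13934 × 0.252 = 4316 + 3511 = 7827
→ [3596, 2340, 4997, 8271, 7827]
After projecting period 4:
Births: 2340 × 0.072 = 168  |  4997 × 0.362 = 1809 — total 1977
Band 2: 3596 × 0.957 = 3441
Band 3: 2340 × 0.964 = 2256
Band 4: 4997 × 0.929 = 4642
Band 5: 8271 × 0.945 + 7827 × 0.252 = 7816 + 1972 = 9788
→ [1977, 3441, 2256, 4642, 9788]
Total after period 4: 1977 + 3441 + 2256 + 4642 + 9788 = 22104

22104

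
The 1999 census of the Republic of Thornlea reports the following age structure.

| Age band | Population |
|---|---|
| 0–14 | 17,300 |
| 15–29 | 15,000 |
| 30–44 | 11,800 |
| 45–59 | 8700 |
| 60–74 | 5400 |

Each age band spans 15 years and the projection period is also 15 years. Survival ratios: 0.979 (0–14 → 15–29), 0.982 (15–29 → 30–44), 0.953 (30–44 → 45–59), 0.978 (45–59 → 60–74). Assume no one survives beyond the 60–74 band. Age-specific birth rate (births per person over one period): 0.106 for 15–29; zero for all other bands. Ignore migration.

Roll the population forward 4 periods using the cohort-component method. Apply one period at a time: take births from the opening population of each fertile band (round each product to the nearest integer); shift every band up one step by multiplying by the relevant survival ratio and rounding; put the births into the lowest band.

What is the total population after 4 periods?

Numbering the groups 1..5 from youngest to oldest:
Period 1.
Births: 15000 × 0.106 = 1590
Group 2: 17300 × 0.979 = 16937
Group 3: 15000 × 0.982 = 14730
Group 4: 11800 × 0.953 = 11245
Group 5: 8700 × 0.978 = 8509
Population now: 0–14=1590, 15–29=16937, 30–44=14730, 45–59=11245, 60–74=8509
Period 2.
Births: 16937 × 0.106 = 1795
Group 2: 1590 × 0.979 = 1557
Group 3: 16937 × 0.982 = 16632
Group 4: 14730 × 0.953 = 14038
Group 5: 11245 × 0.978 = 10998
Population now: 0–14=1795, 15–29=1557, 30–44=16632, 45–59=14038, 60–74=10998
Period 3.
Births: 1557 × 0.106 = 165
Group 2: 1795 × 0.979 = 1757
Group 3: 1557 × 0.982 = 1529
Group 4: 16632 × 0.953 = 15850
Group 5: 14038 × 0.978 = 13729
Population now: 0–14=165, 15–29=1757, 30–44=1529, 45–59=15850, 60–74=13729
Period 4.
Births: 1757 × 0.106 = 186
Group 2: 165 × 0.979 = 162
Group 3: 1757 × 0.982 = 1725
Group 4: 1529 × 0.953 = 1457
Group 5: 15850 × 0.978 = 15501
Population now: 0–14=186, 15–29=162, 30–44=1725, 45–59=1457, 60–74=15501
Total after period 4: 186 + 162 + 1725 + 1457 + 15501 = 19031

19031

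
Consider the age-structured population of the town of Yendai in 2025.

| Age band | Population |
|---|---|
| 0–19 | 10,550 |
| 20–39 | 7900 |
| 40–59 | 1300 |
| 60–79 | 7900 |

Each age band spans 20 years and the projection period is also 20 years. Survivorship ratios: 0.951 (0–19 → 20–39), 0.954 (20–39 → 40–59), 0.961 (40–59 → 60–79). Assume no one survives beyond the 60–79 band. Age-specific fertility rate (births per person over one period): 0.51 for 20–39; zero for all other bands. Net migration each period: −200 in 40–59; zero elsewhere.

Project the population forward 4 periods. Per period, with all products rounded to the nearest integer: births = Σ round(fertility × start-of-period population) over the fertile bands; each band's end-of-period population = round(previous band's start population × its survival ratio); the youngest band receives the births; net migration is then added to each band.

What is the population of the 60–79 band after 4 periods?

Period 1.
Births: 7900 × 0.51 = 4029
20–39: 10550 × 0.951 = 10033
40–59: 7900 × 0.954 = 7537
60–79: 1300 × 0.961 = 1249
Net migration: 40–59 − 200 → 7337
End of period: [4029, 10033, 7337, 1249]
Period 2.
Births: 10033 × 0.51 = 5117
20–39: 4029 × 0.951 = 3832
40–59: 10033 × 0.954 = 9571
60–79: 7337 × 0.961 = 7051
Net migration: 40–59 − 200 → 9371
End of period: [5117, 3832, 9371, 7051]
Period 3.
Births: 3832 × 0.51 = 1954
20–39: 5117 × 0.951 = 4866
40–59: 3832 × 0.954 = 3656
60–79: 9371 × 0.961 = 9006
Net migration: 40–59 − 200 → 3456
End of period: [1954, 4866, 3456, 9006]
Period 4.
Births: 4866 × 0.51 = 2482
20–39: 1954 × 0.951 = 1858
40–59: 4866 × 0.954 = 4642
60–79: 3456 × 0.961 = 3321
Net migration: 40–59 − 200 → 4442
End of period: [2482, 1858, 4442, 3321]

3321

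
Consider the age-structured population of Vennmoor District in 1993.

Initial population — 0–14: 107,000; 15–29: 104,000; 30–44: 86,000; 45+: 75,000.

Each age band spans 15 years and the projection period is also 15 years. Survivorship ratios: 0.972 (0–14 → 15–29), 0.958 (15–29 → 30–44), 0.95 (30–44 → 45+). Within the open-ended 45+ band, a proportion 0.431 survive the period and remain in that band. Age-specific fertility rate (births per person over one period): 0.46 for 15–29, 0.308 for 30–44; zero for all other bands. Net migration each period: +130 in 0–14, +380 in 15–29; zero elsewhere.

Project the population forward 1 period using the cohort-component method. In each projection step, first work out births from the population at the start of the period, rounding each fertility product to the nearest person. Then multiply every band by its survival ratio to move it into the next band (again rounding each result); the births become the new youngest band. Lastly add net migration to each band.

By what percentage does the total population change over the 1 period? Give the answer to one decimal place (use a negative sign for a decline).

5.5

Call the bands 1 to 4, youngest first.
Period 1:
Births: 104000 * 0.46 = 47840 ; 86000 * 0.308 = 26488 ⇒ total 74328
Band 2: 107000 * 0.972 = 104004
Band 3: 104000 * 0.958 = 99632
Band 4: 86000 * 0.95 + 75000 * 0.431 = 81700 + 32325 = 114025
Net migration: Band 1 + 130 → 74458; Band 2 + 380 → 104384
Population now: 0–14=74458, 15–29=104384, 30–44=99632, 45+=114025
Total: 372000 → 392499; change = 20499; percentage change = 5.5%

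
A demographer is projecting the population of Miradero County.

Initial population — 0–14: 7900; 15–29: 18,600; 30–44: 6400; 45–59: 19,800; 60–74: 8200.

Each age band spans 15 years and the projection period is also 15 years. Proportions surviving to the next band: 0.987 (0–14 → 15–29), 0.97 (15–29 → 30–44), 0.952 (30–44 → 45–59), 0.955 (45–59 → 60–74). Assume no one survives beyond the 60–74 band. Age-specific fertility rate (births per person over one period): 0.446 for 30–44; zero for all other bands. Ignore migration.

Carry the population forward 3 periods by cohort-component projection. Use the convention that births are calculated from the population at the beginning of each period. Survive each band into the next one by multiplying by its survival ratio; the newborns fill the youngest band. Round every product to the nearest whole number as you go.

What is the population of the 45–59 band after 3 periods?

7200

Call the groups 1 to 5, youngest first.
[period 1]
Births: 6400 × 0.446 = 2854
Group 2: 7900 × 0.987 = 7797
Group 3: 18600 × 0.97 = 18042
Group 4: 6400 × 0.952 = 6093
Group 5: 19800 × 0.955 = 18909
Population now: 0–14=2854, 15–29=7797, 30–44=18042, 45–59=6093, 60–74=18909
[period 2]
Births: 18042 × 0.446 = 8047
Group 2: 2854 × 0.987 = 2817
Group 3: 7797 × 0.97 = 7563
Group 4: 18042 × 0.952 = 17176
Group 5: 6093 × 0.955 = 5819
Population now: 0–14=8047, 15–29=2817, 30–44=7563, 45–59=17176, 60–74=5819
[period 3]
Births: 7563 × 0.446 = 3373
Group 2: 8047 × 0.987 = 7942
Group 3: 2817 × 0.97 = 2732
Group 4: 7563 × 0.952 = 7200
Group 5: 17176 × 0.955 = 16403
Population now: 0–14=3373, 15–29=7942, 30–44=2732, 45–59=7200, 60–74=16403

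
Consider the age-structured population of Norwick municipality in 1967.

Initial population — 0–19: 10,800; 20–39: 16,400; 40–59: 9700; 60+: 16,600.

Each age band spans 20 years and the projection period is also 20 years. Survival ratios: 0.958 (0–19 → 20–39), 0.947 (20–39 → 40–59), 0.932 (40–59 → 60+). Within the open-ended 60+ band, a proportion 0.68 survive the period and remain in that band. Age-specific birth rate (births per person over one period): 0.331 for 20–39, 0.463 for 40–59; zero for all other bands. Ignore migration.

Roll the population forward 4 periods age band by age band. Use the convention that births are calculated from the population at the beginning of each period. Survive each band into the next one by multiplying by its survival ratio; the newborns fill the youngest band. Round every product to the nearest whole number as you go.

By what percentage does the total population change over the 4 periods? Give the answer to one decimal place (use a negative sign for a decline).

-2.4

Period 1:
Births: 16400 * 0.331 = 5428, 9700 * 0.463 = 4491 ⇒ total 9919
20–39: 10800 * 0.958 = 10346
40–59: 16400 * 0.947 = 15531
60+: 9700 * 0.932 + 16600 * 0.68 = 9040 + 11288 = 20328
End of period: [9919, 10346, 15531, 20328]
Period 2:
Births: 10346 * 0.331 = 3425, 15531 * 0.463 = 7191 ⇒ total 10616
20–39: 9919 * 0.958 = 9502
40–59: 10346 * 0.947 = 9798
60+: 15531 * 0.932 + 20328 * 0.68 = 14475 + 13823 = 28298
End of period: [10616, 9502, 9798, 28298]
Period 3:
Births: 9502 * 0.331 = 3145, 9798 * 0.463 = 4536 ⇒ total 7681
20–39: 10616 * 0.958 = 10170
40–59: 9502 * 0.947 = 8998
60+: 9798 * 0.932 + 28298 * 0.68 = 9132 + 19243 = 28375
End of period: [7681, 10170, 8998, 28375]
Period 4:
Births: 10170 * 0.331 = 3366, 8998 * 0.463 = 4166 ⇒ total 7532
20–39: 7681 * 0.958 = 7358
40–59: 10170 * 0.947 = 9631
60+: 8998 * 0.932 + 28375 * 0.68 = 8386 + 19295 = 27681
End of period: [7532, 7358, 9631, 27681]
Total: 53500 → 52202; change = -1298; percentage change = -2.4%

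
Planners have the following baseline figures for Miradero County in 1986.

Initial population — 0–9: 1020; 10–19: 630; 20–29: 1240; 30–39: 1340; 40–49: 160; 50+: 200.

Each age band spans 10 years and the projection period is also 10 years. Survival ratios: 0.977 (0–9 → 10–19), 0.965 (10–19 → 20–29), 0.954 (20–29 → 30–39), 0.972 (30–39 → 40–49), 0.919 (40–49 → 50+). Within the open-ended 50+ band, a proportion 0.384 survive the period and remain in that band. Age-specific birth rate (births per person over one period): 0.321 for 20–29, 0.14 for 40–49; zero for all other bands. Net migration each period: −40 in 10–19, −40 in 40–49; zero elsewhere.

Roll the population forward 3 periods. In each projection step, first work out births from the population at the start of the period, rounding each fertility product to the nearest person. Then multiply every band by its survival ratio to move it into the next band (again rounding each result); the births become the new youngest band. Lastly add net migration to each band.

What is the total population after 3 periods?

4035

(Bands numbered youngest = 1 to oldest = 6.)
Period 1:
Births: 1240 × 0.321 = 398, 160 × 0.14 = 22 → 420
Band 2: 1020 × 0.977 = 997
Band 3: 630 × 0.965 = 608
Band 4: 1240 × 0.954 = 1183
Band 5: 1340 × 0.972 = 1302
Band 6: 160 × 0.919 + 200 × 0.384 = 147 + 77 = 224
Net migration: Band 2 − 40 → 957; Band 5 − 40 → 1262
Giving 420 / 957 / 608 / 1183 / 1262 / 224.
Period 2:
Births: 608 × 0.321 = 195, 1262 × 0.14 = 177 → 372
Band 2: 420 × 0.977 = 410
Band 3: 957 × 0.965 = 924
Band 4: 608 × 0.954 = 580
Band 5: 1183 × 0.972 = 1150
Band 6: 1262 × 0.919 + 224 × 0.384 = 1160 + 86 = 1246
Net migration: Band 2 − 40 → 370; Band 5 − 40 → 1110
Giving 372 / 370 / 924 / 580 / 1110 / 1246.
Period 3:
Births: 924 × 0.321 = 297, 1110 × 0.14 = 155 → 452
Band 2: 372 × 0.977 = 363
Band 3: 370 × 0.965 = 357
Band 4: 924 × 0.954 = 881
Band 5: 580 × 0.972 = 564
Band 6: 1110 × 0.919 + 1246 × 0.384 = 1020 + 478 = 1498
Net migration: Band 2 − 40 → 323; Band 5 − 40 → 524
Giving 452 / 323 / 357 / 881 / 524 / 1498.
Total after period 3: 452 + 323 + 357 + 881 + 524 + 1498 = 4035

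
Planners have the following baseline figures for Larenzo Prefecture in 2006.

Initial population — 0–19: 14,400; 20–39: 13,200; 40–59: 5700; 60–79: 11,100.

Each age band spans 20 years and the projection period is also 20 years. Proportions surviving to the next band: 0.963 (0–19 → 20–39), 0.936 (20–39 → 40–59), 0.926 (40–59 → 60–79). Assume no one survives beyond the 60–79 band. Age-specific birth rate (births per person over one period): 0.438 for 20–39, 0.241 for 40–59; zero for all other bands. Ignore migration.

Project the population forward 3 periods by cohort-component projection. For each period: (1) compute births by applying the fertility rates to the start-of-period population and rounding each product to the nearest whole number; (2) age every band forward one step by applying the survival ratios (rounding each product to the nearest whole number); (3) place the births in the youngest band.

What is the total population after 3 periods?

Period 1:
Births: 13200 * 0.438 = 5782 ; 5700 * 0.241 = 1374 ⇒ total 7156
20–39: 14400 * 0.963 = 13867
40–59: 13200 * 0.936 = 12355
60–79: 5700 * 0.926 = 5278
Population now: 0–19=7156, 20–39=13867, 40–59=12355, 60–79=5278
Period 2:
Births: 13867 * 0.438 = 6074 ; 12355 * 0.241 = 2978 ⇒ total 9052
20–39: 7156 * 0.963 = 6891
40–59: 13867 * 0.936 = 12980
60–79: 12355 * 0.926 = 11441
Population now: 0–19=9052, 20–39=6891, 40–59=12980, 60–79=11441
Period 3:
Births: 6891 * 0.438 = 3018 ; 12980 * 0.241 = 3128 ⇒ total 6146
20–39: 9052 * 0.963 = 8717
40–59: 6891 * 0.936 = 6450
60–79: 12980 * 0.926 = 12019
Population now: 0–19=6146, 20–39=8717, 40–59=6450, 60–79=12019
Total after period 3: 6146 + 8717 + 6450 + 12019 = 33332

33332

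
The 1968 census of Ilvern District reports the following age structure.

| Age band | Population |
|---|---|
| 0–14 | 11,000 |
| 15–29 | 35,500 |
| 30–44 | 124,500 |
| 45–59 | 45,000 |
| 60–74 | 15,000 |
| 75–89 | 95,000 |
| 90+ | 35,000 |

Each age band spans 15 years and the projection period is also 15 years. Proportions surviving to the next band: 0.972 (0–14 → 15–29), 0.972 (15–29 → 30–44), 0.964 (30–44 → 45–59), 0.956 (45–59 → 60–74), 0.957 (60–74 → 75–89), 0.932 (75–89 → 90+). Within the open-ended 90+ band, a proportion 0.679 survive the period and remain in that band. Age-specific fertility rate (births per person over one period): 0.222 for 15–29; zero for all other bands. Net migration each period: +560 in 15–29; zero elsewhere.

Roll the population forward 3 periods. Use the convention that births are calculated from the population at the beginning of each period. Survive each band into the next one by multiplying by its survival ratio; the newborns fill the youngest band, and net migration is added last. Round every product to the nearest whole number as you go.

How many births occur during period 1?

7881

Call the bands 1 to 7, youngest first.
Period 1:
Births: 35500 × 0.222 = 7881
Band 2: 11000 × 0.972 = 10692
Band 3: 35500 × 0.972 = 34506
Band 4: 124500 × 0.964 = 120018
Band 5: 45000 × 0.956 = 43020
Band 6: 15000 × 0.957 = 14355
Band 7: 95000 × 0.932 + 35000 × 0.679 = 88540 + 23765 = 112305
Net migration: Band 2 + 560 → 11252
Population now: 0–14=7881, 15–29=11252, 30–44=34506, 45–59=120018, 60–74=43020, 75–89=14355, 90+=112305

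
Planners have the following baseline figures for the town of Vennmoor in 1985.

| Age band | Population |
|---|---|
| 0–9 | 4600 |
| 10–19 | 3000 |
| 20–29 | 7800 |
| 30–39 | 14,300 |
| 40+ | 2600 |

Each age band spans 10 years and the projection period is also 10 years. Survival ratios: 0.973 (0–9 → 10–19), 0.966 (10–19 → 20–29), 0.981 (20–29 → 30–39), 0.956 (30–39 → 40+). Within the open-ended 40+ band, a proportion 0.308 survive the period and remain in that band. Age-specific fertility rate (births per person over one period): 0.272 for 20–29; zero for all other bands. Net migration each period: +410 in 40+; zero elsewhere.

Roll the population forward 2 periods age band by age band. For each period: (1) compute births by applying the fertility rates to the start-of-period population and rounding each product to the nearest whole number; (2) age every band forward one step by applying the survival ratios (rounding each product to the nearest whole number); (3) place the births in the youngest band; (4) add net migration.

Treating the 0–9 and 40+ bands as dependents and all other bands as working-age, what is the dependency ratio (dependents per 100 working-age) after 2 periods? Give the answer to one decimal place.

Numbering the bands 1..5 from youngest to oldest:
After projecting period 1:
Births: 7800 × 0.272 = 2122
Band 2: 4600 × 0.973 = 4476
Band 3: 3000 × 0.966 = 2898
Band 4: 7800 × 0.981 = 7652
Band 5: 14300 × 0.956 + 2600 × 0.308 = 13671 + 801 = 14472
Net migration: Band 5 + 410 → 14882
→ [2122, 4476, 2898, 7652, 14882]
After projecting period 2:
Births: 2898 × 0.272 = 788
Band 2: 2122 × 0.973 = 2065
Band 3: 4476 × 0.966 = 4324
Band 4: 2898 × 0.981 = 2843
Band 5: 7652 × 0.956 + 14882 × 0.308 = 7315 + 4584 = 11899
Net migration: Band 5 + 410 → 12309
→ [788, 2065, 4324, 2843, 12309]
Dependents (band 0–9 + band 40+) = 788 + 12309 = 13097; working-age = 9232; ratio = 13097/9232 × 100 = 141.9

141.9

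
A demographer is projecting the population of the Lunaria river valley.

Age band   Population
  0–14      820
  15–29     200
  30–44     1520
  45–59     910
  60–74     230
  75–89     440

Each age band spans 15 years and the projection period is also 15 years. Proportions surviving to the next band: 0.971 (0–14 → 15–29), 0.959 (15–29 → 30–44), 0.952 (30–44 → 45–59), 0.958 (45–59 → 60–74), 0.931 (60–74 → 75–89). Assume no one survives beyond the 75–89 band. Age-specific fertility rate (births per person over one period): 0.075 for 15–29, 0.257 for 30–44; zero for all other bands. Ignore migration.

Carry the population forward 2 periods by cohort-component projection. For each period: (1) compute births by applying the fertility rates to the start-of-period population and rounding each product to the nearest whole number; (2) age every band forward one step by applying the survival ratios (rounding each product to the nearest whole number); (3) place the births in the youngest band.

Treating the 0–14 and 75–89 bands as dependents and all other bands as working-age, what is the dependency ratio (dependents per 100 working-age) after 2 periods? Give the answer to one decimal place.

33.8

Call the bands 1 to 6, youngest first.
Period 1:
Births: 200 * 0.075 = 15 ; 1520 * 0.257 = 391 → 406
Band 2: 820 * 0.971 = 796
Band 3: 200 * 0.959 = 192
Band 4: 1520 * 0.952 = 1447
Band 5: 910 * 0.958 = 872
Band 6: 230 * 0.931 = 214
→ [406, 796, 192, 1447, 872, 214]
Period 2:
Births: 796 * 0.075 = 60 ; 192 * 0.257 = 49 → 109
Band 2: 406 * 0.971 = 394
Band 3: 796 * 0.959 = 763
Band 4: 192 * 0.952 = 183
Band 5: 1447 * 0.958 = 1386
Band 6: 872 * 0.931 = 812
→ [109, 394, 763, 183, 1386, 812]
Dependents (band 0–14 + band 75–89) = 109 + 812 = 921; working-age = 2726; ratio = 921/2726 × 100 = 33.8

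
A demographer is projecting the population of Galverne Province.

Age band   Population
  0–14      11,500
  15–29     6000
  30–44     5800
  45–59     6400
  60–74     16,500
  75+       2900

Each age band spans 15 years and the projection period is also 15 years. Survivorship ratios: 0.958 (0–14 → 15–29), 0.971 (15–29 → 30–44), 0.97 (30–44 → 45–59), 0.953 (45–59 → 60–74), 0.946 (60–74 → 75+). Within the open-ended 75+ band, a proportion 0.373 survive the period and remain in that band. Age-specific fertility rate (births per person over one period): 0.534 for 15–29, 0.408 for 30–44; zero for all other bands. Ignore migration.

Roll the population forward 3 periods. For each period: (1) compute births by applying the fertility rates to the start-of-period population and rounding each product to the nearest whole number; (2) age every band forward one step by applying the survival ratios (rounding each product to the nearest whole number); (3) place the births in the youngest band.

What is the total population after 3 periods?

45617

Let band 1 be 0–14 through band 6 = 75+.
After projecting period 1:
Births: 6000 × 0.534 = 3204  |  5800 × 0.408 = 2366 ⇒ total 5570
Band 2: 11500 × 0.958 = 11017
Band 3: 6000 × 0.971 = 5826
Band 4: 5800 × 0.97 = 5626
Band 5: 6400 × 0.953 = 6099
Band 6: 16500 × 0.946 + 2900 × 0.373 = 15609 + 1082 = 16691
End of period: [5570, 11017, 5826, 5626, 6099, 16691]
After projecting period 2:
Births: 11017 × 0.534 = 5883  |  5826 × 0.408 = 2377 ⇒ total 8260
Band 2: 5570 × 0.958 = 5336
Band 3: 11017 × 0.971 = 10698
Band 4: 5826 × 0.97 = 5651
Band 5: 5626 × 0.953 = 5362
Band 6: 6099 × 0.946 + 16691 × 0.373 = 5770 + 6226 = 11996
End of period: [8260, 5336, 10698, 5651, 5362, 11996]
After projecting period 3:
Births: 5336 × 0.534 = 2849  |  10698 × 0.408 = 4365 ⇒ total 7214
Band 2: 8260 × 0.958 = 7913
Band 3: 5336 × 0.971 = 5181
Band 4: 10698 × 0.97 = 10377
Band 5: 5651 × 0.953 = 5385
Band 6: 5362 × 0.946 + 11996 × 0.373 = 5072 + 4475 = 9547
End of period: [7214, 7913, 5181, 10377, 5385, 9547]
Total after period 3: 7214 + 7913 + 5181 + 10377 + 5385 + 9547 = 45617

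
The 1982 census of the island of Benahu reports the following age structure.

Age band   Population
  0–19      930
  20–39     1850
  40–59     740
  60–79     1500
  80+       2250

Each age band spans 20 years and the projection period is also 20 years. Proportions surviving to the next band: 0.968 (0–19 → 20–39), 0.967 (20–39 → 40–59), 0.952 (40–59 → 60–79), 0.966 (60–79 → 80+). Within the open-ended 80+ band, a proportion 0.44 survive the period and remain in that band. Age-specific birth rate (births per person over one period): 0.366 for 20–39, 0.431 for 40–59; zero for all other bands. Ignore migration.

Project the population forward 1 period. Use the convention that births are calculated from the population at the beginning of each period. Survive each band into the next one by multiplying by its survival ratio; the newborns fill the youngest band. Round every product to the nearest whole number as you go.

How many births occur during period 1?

996

Period 1:
Births: 1850 × 0.366 = 677  |  740 × 0.431 = 319 — total 996
20–39: 930 × 0.968 = 900
40–59: 1850 × 0.967 = 1789
60–79: 740 × 0.952 = 704
80+: 1500 × 0.966 + 2250 × 0.44 = 1449 + 990 = 2439
Population now: 0–19=996, 20–39=900, 40–59=1789, 60–79=704, 80+=2439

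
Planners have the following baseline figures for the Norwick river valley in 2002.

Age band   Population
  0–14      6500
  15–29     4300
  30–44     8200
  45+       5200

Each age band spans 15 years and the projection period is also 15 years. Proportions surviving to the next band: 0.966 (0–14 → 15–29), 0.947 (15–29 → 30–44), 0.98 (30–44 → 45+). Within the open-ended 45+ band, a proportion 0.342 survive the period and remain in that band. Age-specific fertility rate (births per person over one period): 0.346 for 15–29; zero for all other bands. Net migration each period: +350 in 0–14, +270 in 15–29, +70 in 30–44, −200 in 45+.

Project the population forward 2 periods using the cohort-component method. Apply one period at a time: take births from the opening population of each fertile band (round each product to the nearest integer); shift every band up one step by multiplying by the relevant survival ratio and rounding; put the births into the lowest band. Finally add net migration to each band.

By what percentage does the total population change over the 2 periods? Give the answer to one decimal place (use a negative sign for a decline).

Period 1.
Births: 4300 × 0.346 = 1488
15–29: 6500 × 0.966 = 6279
30–44: 4300 × 0.947 = 4072
45+: 8200 × 0.98 + 5200 × 0.342 = 8036 + 1778 = 9814
Net migration: 0–14 + 350 → 1838; 15–29 + 270 → 6549; 30–44 + 70 → 4142; 45+ − 200 → 9614
Giving 1838 / 6549 / 4142 / 9614.
Period 2.
Births: 6549 × 0.346 = 2266
15–29: 1838 × 0.966 = 1776
30–44: 6549 × 0.947 = 6202
45+: 4142 × 0.98 + 9614 × 0.342 = 4059 + 3288 = 7347
Net migration: 0–14 + 350 → 2616; 15–29 + 270 → 2046; 30–44 + 70 → 6272; 45+ − 200 → 7147
Giving 2616 / 2046 / 6272 / 7147.
Total: 24200 → 18081; change = -6119; percentage change = -25.3%

-25.3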